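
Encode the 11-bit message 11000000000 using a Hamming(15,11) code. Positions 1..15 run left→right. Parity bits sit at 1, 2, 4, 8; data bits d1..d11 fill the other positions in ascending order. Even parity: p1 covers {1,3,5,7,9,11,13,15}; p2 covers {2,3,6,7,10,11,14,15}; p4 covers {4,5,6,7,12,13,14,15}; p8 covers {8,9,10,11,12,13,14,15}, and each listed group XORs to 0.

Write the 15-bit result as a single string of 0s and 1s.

Place data at non-parity positions: p1 p2 1 p4 1 0 0 p8 0 0 0 0 0 0 0
p1 (pos 1,3,5,7,9,11,13,15): XOR of data positions = 1⊕1⊕0⊕0⊕0⊕0⊕0 = 0
p2 (pos 2,3,6,7,10,11,14,15): XOR of data positions = 1⊕0⊕0⊕0⊕0⊕0⊕0 = 1
p4 (pos 4,5,6,7,12,13,14,15): XOR of data positions = 1⊕0⊕0⊕0⊕0⊕0⊕0 = 1
p8 (pos 8,9,10,11,12,13,14,15): XOR of data positions = 0⊕0⊕0⊕0⊕0⊕0⊕0 = 0
Codeword: 011110000000000

011110000000000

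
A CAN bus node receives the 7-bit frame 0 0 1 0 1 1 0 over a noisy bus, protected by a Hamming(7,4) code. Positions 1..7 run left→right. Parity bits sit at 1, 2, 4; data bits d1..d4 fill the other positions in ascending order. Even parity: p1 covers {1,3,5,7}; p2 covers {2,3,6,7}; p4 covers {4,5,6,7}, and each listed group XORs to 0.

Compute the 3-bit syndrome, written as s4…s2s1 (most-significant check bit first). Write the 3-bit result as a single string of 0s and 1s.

s1 (pos 1,3,5,7): 0⊕1⊕1⊕0 = 0
s2 (pos 2,3,6,7): 0⊕1⊕1⊕0 = 0
s4 (pos 4,5,6,7): 0⊕1⊕1⊕0 = 0
Syndrome s4…s1 = 000 → no error.

000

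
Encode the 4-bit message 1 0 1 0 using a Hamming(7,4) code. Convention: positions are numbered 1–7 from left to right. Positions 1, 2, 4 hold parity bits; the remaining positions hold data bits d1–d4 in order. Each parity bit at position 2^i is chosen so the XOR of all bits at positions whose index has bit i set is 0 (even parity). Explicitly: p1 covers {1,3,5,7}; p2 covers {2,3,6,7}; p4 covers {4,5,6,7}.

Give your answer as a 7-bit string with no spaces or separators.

Place data at non-parity positions: p1 p2 1 p4 0 1 0
p1 (pos 1,3,5,7): XOR of data positions = 1⊕0⊕0 = 1
p2 (pos 2,3,6,7): XOR of data positions = 1⊕1⊕0 = 0
p4 (pos 4,5,6,7): XOR of data positions = 0⊕1⊕0 = 1
Codeword: 1011010

1011010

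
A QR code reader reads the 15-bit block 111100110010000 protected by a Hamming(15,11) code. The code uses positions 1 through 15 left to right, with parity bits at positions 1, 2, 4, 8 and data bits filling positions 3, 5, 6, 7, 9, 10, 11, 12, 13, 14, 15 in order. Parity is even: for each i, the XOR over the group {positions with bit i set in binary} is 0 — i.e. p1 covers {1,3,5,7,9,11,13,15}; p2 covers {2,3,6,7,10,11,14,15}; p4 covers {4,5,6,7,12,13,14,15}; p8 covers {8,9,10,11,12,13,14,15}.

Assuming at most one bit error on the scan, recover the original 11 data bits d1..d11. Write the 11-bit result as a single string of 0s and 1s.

10010010000

s1 (pos 1,3,5,7,9,11,13,15): 1⊕1⊕0⊕1⊕0⊕1⊕0⊕0 = 0
s2 (pos 2,3,6,7,10,11,14,15): 1⊕1⊕0⊕1⊕0⊕1⊕0⊕0 = 0
s4 (pos 4,5,6,7,12,13,14,15): 1⊕0⊕0⊕1⊕0⊕0⊕0⊕0 = 0
s8 (pos 8,9,10,11,12,13,14,15): 1⊕0⊕0⊕1⊕0⊕0⊕0⊕0 = 0
Syndrome s8…s1 = 0000 → no error.
Read data bits from positions 3,5,6,7,9,10,11,12,13,14,15: 10010010000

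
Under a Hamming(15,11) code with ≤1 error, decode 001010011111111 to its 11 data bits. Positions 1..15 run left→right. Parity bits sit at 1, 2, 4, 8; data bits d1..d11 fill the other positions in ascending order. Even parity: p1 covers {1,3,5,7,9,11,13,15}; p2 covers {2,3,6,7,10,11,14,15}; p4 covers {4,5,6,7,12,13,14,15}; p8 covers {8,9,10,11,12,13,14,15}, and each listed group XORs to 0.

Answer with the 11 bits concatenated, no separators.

11101111111

s1 (pos 1,3,5,7,9,11,13,15): 0⊕1⊕1⊕0⊕1⊕1⊕1⊕1 = 0
s2 (pos 2,3,6,7,10,11,14,15): 0⊕1⊕0⊕0⊕1⊕1⊕1⊕1 = 1
s4 (pos 4,5,6,7,12,13,14,15): 0⊕1⊕0⊕0⊕1⊕1⊕1⊕1 = 1
s8 (pos 8,9,10,11,12,13,14,15): 1⊕1⊕1⊕1⊕1⊕1⊕1⊕1 = 0
Syndrome s8…s1 = 0110 → error at position 6.
Flip position 6: 001010011111111 → 001011011111111
Read data bits from positions 3,5,6,7,9,10,11,12,13,14,15: 11101111111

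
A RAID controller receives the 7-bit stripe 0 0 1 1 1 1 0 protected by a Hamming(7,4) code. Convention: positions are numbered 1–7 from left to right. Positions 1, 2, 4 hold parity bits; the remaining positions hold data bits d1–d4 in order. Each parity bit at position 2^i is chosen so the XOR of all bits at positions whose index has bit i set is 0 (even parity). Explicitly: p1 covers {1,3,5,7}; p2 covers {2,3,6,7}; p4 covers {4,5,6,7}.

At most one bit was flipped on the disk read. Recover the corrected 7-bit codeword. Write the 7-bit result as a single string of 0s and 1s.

0010110

s1 (pos 1,3,5,7): 0⊕1⊕1⊕0 = 0
s2 (pos 2,3,6,7): 0⊕1⊕1⊕0 = 0
s4 (pos 4,5,6,7): 1⊕1⊕1⊕0 = 1
Syndrome s4…s1 = 100 → error at position 4.
Flip position 4: 0011110 → 0010110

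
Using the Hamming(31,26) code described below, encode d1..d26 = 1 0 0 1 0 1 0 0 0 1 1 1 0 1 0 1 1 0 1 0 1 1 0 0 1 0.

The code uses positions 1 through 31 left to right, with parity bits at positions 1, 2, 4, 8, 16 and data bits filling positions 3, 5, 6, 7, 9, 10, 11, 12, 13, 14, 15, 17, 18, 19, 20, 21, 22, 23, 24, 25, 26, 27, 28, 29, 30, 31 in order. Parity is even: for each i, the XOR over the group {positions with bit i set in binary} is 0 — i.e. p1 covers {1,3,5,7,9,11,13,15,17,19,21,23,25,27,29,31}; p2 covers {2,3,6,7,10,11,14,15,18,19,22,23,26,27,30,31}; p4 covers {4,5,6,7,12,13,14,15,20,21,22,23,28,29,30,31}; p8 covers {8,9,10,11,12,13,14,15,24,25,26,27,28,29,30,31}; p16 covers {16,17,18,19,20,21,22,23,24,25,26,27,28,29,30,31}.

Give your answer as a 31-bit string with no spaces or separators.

Place data at non-parity positions: p1 p2 1 p4 0 0 1 p8 0 1 0 0 0 1 1 p16 1 0 1 0 1 1 0 1 0 1 1 0 0 1 0
p1 (pos 1,3,5,7,9,11,13,15,17,19,21,23,25,27,29,31): XOR of data positions = 1⊕0⊕1⊕0⊕0⊕0⊕1⊕1⊕1⊕1⊕0⊕0⊕1⊕0⊕0 = 1
p2 (pos 2,3,6,7,10,11,14,15,18,19,22,23,26,27,30,31): XOR of data positions = 1⊕0⊕1⊕1⊕0⊕1⊕1⊕0⊕1⊕1⊕0⊕1⊕1⊕1⊕0 = 0
p4 (pos 4,5,6,7,12,13,14,15,20,21,22,23,28,29,30,31): XOR of data positions = 0⊕0⊕1⊕0⊕0⊕1⊕1⊕0⊕1⊕1⊕0⊕0⊕0⊕1⊕0 = 0
p8 (pos 8,9,10,11,12,13,14,15,24,25,26,27,28,29,30,31): XOR of data positions = 0⊕1⊕0⊕0⊕0⊕1⊕1⊕1⊕0⊕1⊕1⊕0⊕0⊕1⊕0 = 1
p16 (pos 16,17,18,19,20,21,22,23,24,25,26,27,28,29,30,31): XOR of data positions = 1⊕0⊕1⊕0⊕1⊕1⊕0⊕1⊕0⊕1⊕1⊕0⊕0⊕1⊕0 = 0
Codeword: 1010001101000110101011010110010

1010001101000110101011010110010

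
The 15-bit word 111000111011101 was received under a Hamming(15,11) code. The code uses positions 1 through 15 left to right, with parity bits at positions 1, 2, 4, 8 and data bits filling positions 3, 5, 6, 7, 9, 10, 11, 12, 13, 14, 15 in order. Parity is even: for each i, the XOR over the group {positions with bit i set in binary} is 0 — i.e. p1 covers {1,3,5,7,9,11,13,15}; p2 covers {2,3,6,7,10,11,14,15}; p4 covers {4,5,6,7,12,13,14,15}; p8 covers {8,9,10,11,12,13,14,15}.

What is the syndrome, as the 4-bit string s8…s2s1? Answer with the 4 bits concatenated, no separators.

0011

s1 (pos 1,3,5,7,9,11,13,15): 1⊕1⊕0⊕1⊕1⊕1⊕1⊕1 = 1
s2 (pos 2,3,6,7,10,11,14,15): 1⊕1⊕0⊕1⊕0⊕1⊕0⊕1 = 1
s4 (pos 4,5,6,7,12,13,14,15): 0⊕0⊕0⊕1⊕1⊕1⊕0⊕1 = 0
s8 (pos 8,9,10,11,12,13,14,15): 1⊕1⊕0⊕1⊕1⊕1⊕0⊕1 = 0
Syndrome s8…s1 = 0011 → error at position 3.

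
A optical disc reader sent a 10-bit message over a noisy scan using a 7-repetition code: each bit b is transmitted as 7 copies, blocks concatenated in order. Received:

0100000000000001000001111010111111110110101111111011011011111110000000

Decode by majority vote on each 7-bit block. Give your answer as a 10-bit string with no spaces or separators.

0001111110

Block 1 (0100000): 1 one → 0
Block 2 (0000000): 0 ones → 0
Block 3 (0100000): 1 one → 0
Block 4 (1111010): 5 ones → 1
Block 5 (1111111): 7 ones → 1
Block 6 (1011010): 4 ones → 1
Block 7 (1111111): 7 ones → 1
Block 8 (0110110): 4 ones → 1
Block 9 (1111111): 7 ones → 1
Block 10 (0000000): 0 ones → 0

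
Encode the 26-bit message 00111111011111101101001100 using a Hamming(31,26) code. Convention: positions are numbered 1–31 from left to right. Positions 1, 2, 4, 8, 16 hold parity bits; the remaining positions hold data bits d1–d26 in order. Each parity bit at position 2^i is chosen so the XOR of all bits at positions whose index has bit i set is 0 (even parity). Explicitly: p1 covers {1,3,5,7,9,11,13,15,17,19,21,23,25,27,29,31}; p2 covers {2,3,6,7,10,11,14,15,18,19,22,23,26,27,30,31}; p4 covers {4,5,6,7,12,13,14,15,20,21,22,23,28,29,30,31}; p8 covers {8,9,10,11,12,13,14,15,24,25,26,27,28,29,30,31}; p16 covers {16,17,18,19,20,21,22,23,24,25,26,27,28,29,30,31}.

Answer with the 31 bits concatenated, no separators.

1000011111110111111101101001100

Place data at non-parity positions: p1 p2 0 p4 0 1 1 p8 1 1 1 1 0 1 1 p16 1 1 1 1 0 1 1 0 1 0 0 1 1 0 0
p1 (pos 1,3,5,7,9,11,13,15,17,19,21,23,25,27,29,31): XOR of data positions = 0⊕0⊕1⊕1⊕1⊕0⊕1⊕1⊕1⊕0⊕1⊕1⊕0⊕1⊕0 = 1
p2 (pos 2,3,6,7,10,11,14,15,18,19,22,23,26,27,30,31): XOR of data positions = 0⊕1⊕1⊕1⊕1⊕1⊕1⊕1⊕1⊕1⊕1⊕0⊕0⊕0⊕0 = 0
p4 (pos 4,5,6,7,12,13,14,15,20,21,22,23,28,29,30,31): XOR of data positions = 0⊕1⊕1⊕1⊕0⊕1⊕1⊕1⊕0⊕1⊕1⊕1⊕1⊕0⊕0 = 0
p8 (pos 8,9,10,11,12,13,14,15,24,25,26,27,28,29,30,31): XOR of data positions = 1⊕1⊕1⊕1⊕0⊕1⊕1⊕0⊕1⊕0⊕0⊕1⊕1⊕0⊕0 = 1
p16 (pos 16,17,18,19,20,21,22,23,24,25,26,27,28,29,30,31): XOR of data positions = 1⊕1⊕1⊕1⊕0⊕1⊕1⊕0⊕1⊕0⊕0⊕1⊕1⊕0⊕0 = 1
Codeword: 1000011111110111111101101001100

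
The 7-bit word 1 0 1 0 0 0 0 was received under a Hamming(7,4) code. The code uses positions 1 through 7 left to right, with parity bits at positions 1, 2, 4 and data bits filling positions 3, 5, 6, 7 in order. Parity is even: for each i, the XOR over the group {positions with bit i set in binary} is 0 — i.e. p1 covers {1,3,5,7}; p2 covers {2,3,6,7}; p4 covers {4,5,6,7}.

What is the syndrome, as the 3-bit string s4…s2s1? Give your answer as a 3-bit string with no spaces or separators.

010

s1 (pos 1,3,5,7): 1⊕1⊕0⊕0 = 0
s2 (pos 2,3,6,7): 0⊕1⊕0⊕0 = 1
s4 (pos 4,5,6,7): 0⊕0⊕0⊕0 = 0
Syndrome s4…s1 = 010 → error at position 2.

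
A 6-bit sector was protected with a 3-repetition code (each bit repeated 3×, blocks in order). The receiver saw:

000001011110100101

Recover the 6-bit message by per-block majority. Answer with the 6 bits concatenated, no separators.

001101

Block 1 (000): 0 ones → 0
Block 2 (001): 1 one → 0
Block 3 (011): 2 ones → 1
Block 4 (110): 2 ones → 1
Block 5 (100): 1 one → 0
Block 6 (101): 2 ones → 1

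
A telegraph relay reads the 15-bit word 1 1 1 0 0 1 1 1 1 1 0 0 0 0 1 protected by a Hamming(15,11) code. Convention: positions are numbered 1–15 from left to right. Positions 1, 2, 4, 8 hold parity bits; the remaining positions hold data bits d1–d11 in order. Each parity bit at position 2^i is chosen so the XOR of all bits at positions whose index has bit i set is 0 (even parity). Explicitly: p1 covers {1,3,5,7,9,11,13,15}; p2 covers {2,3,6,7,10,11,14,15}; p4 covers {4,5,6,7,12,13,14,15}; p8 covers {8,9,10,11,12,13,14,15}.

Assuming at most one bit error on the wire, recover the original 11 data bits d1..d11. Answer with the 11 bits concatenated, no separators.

11111100001

s1 (pos 1,3,5,7,9,11,13,15): 1⊕1⊕0⊕1⊕1⊕0⊕0⊕1 = 1
s2 (pos 2,3,6,7,10,11,14,15): 1⊕1⊕1⊕1⊕1⊕0⊕0⊕1 = 0
s4 (pos 4,5,6,7,12,13,14,15): 0⊕0⊕1⊕1⊕0⊕0⊕0⊕1 = 1
s8 (pos 8,9,10,11,12,13,14,15): 1⊕1⊕1⊕0⊕0⊕0⊕0⊕1 = 0
Syndrome s8…s1 = 0101 → error at position 5.
Flip position 5: 111001111100001 → 111011111100001
Read data bits from positions 3,5,6,7,9,10,11,12,13,14,15: 11111100001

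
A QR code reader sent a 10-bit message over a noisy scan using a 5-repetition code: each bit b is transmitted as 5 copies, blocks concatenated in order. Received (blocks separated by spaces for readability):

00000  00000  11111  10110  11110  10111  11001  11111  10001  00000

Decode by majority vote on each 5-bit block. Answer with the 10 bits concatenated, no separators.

0011111100

Block 1 (00000): 0 ones → 0
Block 2 (00000): 0 ones → 0
Block 3 (11111): 5 ones → 1
Block 4 (10110): 3 ones → 1
Block 5 (11110): 4 ones → 1
Block 6 (10111): 4 ones → 1
Block 7 (11001): 3 ones → 1
Block 8 (11111): 5 ones → 1
Block 9 (10001): 2 ones → 0
Block 10 (00000): 0 ones → 0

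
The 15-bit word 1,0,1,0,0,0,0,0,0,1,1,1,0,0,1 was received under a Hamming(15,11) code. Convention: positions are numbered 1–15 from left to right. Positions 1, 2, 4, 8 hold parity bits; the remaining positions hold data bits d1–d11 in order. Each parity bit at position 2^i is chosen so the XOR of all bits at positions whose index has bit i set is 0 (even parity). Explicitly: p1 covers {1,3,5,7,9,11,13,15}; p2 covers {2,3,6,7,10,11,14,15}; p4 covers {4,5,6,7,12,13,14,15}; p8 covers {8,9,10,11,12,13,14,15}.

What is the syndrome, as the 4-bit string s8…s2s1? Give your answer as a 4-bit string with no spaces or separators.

0000

s1 (pos 1,3,5,7,9,11,13,15): 1⊕1⊕0⊕0⊕0⊕1⊕0⊕1 = 0
s2 (pos 2,3,6,7,10,11,14,15): 0⊕1⊕0⊕0⊕1⊕1⊕0⊕1 = 0
s4 (pos 4,5,6,7,12,13,14,15): 0⊕0⊕0⊕0⊕1⊕0⊕0⊕1 = 0
s8 (pos 8,9,10,11,12,13,14,15): 0⊕0⊕1⊕1⊕1⊕0⊕0⊕1 = 0
Syndrome s8…s1 = 0000 → no error.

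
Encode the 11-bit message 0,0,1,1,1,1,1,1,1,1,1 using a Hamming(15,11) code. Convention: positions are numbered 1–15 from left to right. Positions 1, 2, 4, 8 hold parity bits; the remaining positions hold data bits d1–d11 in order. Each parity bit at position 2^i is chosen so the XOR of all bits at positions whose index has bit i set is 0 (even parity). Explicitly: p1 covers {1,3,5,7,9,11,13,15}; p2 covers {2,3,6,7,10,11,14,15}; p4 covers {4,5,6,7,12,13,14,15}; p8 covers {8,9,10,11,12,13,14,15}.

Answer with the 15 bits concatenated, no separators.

100001111111111

Place data at non-parity positions: p1 p2 0 p4 0 1 1 p8 1 1 1 1 1 1 1
p1 (pos 1,3,5,7,9,11,13,15): XOR of data positions = 0⊕0⊕1⊕1⊕1⊕1⊕1 = 1
p2 (pos 2,3,6,7,10,11,14,15): XOR of data positions = 0⊕1⊕1⊕1⊕1⊕1⊕1 = 0
p4 (pos 4,5,6,7,12,13,14,15): XOR of data positions = 0⊕1⊕1⊕1⊕1⊕1⊕1 = 0
p8 (pos 8,9,10,11,12,13,14,15): XOR of data positions = 1⊕1⊕1⊕1⊕1⊕1⊕1 = 1
Codeword: 100001111111111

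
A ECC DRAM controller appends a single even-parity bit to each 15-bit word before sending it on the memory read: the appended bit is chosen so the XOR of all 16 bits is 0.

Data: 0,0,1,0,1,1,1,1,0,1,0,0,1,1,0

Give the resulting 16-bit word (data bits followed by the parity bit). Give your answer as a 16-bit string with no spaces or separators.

0010111101001100

XOR of the 15 data bits: 0⊕0⊕1⊕0⊕1⊕1⊕1⊕1⊕0⊕1⊕0⊕0⊕1⊕1⊕0 = 0
Parity bit = 0 (so all 16 bits XOR to 0).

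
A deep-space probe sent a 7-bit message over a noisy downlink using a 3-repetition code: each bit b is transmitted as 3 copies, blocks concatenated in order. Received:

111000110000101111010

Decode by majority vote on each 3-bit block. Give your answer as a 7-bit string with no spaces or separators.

1010110

Block 1 (111): 3 ones → 1
Block 2 (000): 0 ones → 0
Block 3 (110): 2 ones → 1
Block 4 (000): 0 ones → 0
Block 5 (101): 2 ones → 1
Block 6 (111): 3 ones → 1
Block 7 (010): 1 one → 0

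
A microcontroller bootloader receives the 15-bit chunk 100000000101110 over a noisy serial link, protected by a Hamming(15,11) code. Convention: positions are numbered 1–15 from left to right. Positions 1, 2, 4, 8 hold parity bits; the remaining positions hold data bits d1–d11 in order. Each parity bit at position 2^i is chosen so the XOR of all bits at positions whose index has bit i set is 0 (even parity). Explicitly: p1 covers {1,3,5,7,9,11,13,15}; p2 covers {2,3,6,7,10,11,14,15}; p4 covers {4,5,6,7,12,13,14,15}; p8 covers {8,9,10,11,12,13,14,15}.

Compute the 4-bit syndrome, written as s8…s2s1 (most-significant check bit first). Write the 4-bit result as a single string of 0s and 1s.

s1 (pos 1,3,5,7,9,11,13,15): 1⊕0⊕0⊕0⊕0⊕0⊕1⊕0 = 0
s2 (pos 2,3,6,7,10,11,14,15): 0⊕0⊕0⊕0⊕1⊕0⊕1⊕0 = 0
s4 (pos 4,5,6,7,12,13,14,15): 0⊕0⊕0⊕0⊕1⊕1⊕1⊕0 = 1
s8 (pos 8,9,10,11,12,13,14,15): 0⊕0⊕1⊕0⊕1⊕1⊕1⊕0 = 0
Syndrome s8…s1 = 0100 → error at position 4.

0100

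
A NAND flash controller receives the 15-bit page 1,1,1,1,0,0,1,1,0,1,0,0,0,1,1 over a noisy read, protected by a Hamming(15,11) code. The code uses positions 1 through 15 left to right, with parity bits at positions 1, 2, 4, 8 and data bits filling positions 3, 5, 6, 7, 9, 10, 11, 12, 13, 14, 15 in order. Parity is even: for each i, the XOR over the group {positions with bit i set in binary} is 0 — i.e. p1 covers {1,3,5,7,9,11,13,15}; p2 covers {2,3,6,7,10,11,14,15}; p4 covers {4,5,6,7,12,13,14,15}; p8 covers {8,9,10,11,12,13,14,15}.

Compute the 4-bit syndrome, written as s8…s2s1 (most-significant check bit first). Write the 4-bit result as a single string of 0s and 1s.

0000

s1 (pos 1,3,5,7,9,11,13,15): 1⊕1⊕0⊕1⊕0⊕0⊕0⊕1 = 0
s2 (pos 2,3,6,7,10,11,14,15): 1⊕1⊕0⊕1⊕1⊕0⊕1⊕1 = 0
s4 (pos 4,5,6,7,12,13,14,15): 1⊕0⊕0⊕1⊕0⊕0⊕1⊕1 = 0
s8 (pos 8,9,10,11,12,13,14,15): 1⊕0⊕1⊕0⊕0⊕0⊕1⊕1 = 0
Syndrome s8…s1 = 0000 → no error.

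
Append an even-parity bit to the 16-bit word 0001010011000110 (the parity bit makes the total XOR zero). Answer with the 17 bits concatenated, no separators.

XOR of the 16 data bits: 0⊕0⊕0⊕1⊕0⊕1⊕0⊕0⊕1⊕1⊕0⊕0⊕0⊕1⊕1⊕0 = 0
Parity bit = 0 (so all 17 bits XOR to 0).

00010100110001100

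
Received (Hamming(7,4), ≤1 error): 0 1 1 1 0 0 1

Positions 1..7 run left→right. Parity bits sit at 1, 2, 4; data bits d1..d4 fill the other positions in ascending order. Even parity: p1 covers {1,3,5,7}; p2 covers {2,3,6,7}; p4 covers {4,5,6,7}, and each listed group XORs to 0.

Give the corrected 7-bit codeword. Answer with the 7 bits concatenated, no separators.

0011001

s1 (pos 1,3,5,7): 0⊕1⊕0⊕1 = 0
s2 (pos 2,3,6,7): 1⊕1⊕0⊕1 = 1
s4 (pos 4,5,6,7): 1⊕0⊕0⊕1 = 0
Syndrome s4…s1 = 010 → error at position 2.
Flip position 2: 0111001 → 0011001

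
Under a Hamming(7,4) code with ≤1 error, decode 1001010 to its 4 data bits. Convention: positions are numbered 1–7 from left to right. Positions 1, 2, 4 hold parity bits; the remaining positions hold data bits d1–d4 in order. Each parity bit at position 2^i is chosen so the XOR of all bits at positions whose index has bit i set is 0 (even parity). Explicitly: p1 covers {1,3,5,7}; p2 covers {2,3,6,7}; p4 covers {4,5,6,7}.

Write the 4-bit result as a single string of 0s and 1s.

s1 (pos 1,3,5,7): 1⊕0⊕0⊕0 = 1
s2 (pos 2,3,6,7): 0⊕0⊕1⊕0 = 1
s4 (pos 4,5,6,7): 1⊕0⊕1⊕0 = 0
Syndrome s4…s1 = 011 → error at position 3.
Flip position 3: 1001010 → 1011010
Read data bits from positions 3,5,6,7: 1010

1010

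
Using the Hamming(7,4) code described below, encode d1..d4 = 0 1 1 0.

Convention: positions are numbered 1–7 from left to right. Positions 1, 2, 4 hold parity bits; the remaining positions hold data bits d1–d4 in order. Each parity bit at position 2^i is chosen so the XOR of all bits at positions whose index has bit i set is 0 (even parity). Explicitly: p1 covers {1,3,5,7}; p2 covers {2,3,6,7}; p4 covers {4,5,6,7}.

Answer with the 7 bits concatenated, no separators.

1100110

Place data at non-parity positions: p1 p2 0 p4 1 1 0
p1 (pos 1,3,5,7): XOR of data positions = 0⊕1⊕0 = 1
p2 (pos 2,3,6,7): XOR of data positions = 0⊕1⊕0 = 1
p4 (pos 4,5,6,7): XOR of data positions = 1⊕1⊕0 = 0
Codeword: 1100110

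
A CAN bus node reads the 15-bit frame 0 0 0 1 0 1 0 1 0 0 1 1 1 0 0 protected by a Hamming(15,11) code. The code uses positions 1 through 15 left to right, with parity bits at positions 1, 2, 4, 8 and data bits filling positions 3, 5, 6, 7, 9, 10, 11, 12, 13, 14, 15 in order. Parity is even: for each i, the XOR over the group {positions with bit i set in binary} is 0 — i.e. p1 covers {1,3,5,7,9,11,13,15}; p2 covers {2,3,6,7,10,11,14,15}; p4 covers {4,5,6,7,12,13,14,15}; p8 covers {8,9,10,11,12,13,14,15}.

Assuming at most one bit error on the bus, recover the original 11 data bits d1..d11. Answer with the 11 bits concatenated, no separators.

00100011100

s1 (pos 1,3,5,7,9,11,13,15): 0⊕0⊕0⊕0⊕0⊕1⊕1⊕0 = 0
s2 (pos 2,3,6,7,10,11,14,15): 0⊕0⊕1⊕0⊕0⊕1⊕0⊕0 = 0
s4 (pos 4,5,6,7,12,13,14,15): 1⊕0⊕1⊕0⊕1⊕1⊕0⊕0 = 0
s8 (pos 8,9,10,11,12,13,14,15): 1⊕0⊕0⊕1⊕1⊕1⊕0⊕0 = 0
Syndrome s8…s1 = 0000 → no error.
Read data bits from positions 3,5,6,7,9,10,11,12,13,14,15: 00100011100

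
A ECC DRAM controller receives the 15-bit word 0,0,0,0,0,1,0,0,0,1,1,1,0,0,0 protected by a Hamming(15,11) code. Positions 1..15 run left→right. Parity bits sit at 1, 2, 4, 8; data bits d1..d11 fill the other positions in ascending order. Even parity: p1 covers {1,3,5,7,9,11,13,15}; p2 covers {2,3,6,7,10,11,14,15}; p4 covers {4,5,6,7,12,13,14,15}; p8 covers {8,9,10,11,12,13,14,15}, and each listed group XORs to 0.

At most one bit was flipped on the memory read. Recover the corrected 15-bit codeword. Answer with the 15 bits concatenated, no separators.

000001000101000

s1 (pos 1,3,5,7,9,11,13,15): 0⊕0⊕0⊕0⊕0⊕1⊕0⊕0 = 1
s2 (pos 2,3,6,7,10,11,14,15): 0⊕0⊕1⊕0⊕1⊕1⊕0⊕0 = 1
s4 (pos 4,5,6,7,12,13,14,15): 0⊕0⊕1⊕0⊕1⊕0⊕0⊕0 = 0
s8 (pos 8,9,10,11,12,13,14,15): 0⊕0⊕1⊕1⊕1⊕0⊕0⊕0 = 1
Syndrome s8…s1 = 1011 → error at position 11.
Flip position 11: 000001000111000 → 000001000101000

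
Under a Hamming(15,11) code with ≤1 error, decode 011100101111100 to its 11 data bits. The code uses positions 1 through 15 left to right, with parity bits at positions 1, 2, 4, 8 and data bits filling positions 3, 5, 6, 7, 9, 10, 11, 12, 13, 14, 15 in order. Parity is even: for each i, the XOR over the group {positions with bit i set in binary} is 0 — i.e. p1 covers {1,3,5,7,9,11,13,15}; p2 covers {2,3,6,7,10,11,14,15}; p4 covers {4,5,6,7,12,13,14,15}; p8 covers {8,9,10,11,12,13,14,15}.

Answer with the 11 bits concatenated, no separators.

s1 (pos 1,3,5,7,9,11,13,15): 0⊕1⊕0⊕1⊕1⊕1⊕1⊕0 = 1
s2 (pos 2,3,6,7,10,11,14,15): 1⊕1⊕0⊕1⊕1⊕1⊕0⊕0 = 1
s4 (pos 4,5,6,7,12,13,14,15): 1⊕0⊕0⊕1⊕1⊕1⊕0⊕0 = 0
s8 (pos 8,9,10,11,12,13,14,15): 0⊕1⊕1⊕1⊕1⊕1⊕0⊕0 = 1
Syndrome s8…s1 = 1011 → error at position 11.
Flip position 11: 011100101111100 → 011100101101100
Read data bits from positions 3,5,6,7,9,10,11,12,13,14,15: 10011101100

10011101100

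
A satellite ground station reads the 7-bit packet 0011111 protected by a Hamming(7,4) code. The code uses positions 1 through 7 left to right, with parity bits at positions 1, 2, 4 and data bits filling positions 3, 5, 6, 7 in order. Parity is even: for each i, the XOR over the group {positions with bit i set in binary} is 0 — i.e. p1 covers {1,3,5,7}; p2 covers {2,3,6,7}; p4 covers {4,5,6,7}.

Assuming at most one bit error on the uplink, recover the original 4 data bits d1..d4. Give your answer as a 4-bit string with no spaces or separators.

s1 (pos 1,3,5,7): 0⊕1⊕1⊕1 = 1
s2 (pos 2,3,6,7): 0⊕1⊕1⊕1 = 1
s4 (pos 4,5,6,7): 1⊕1⊕1⊕1 = 0
Syndrome s4…s1 = 011 → error at position 3.
Flip position 3: 0011111 → 0001111
Read data bits from positions 3,5,6,7: 0111

0111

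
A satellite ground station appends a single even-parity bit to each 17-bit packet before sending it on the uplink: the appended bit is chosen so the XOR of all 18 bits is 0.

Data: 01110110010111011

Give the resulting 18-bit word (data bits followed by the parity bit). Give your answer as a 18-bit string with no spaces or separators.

011101100101110111

XOR of the 17 data bits: 0⊕1⊕1⊕1⊕0⊕1⊕1⊕0⊕0⊕1⊕0⊕1⊕1⊕1⊕0⊕1⊕1 = 1
Parity bit = 1 (so all 18 bits XOR to 0).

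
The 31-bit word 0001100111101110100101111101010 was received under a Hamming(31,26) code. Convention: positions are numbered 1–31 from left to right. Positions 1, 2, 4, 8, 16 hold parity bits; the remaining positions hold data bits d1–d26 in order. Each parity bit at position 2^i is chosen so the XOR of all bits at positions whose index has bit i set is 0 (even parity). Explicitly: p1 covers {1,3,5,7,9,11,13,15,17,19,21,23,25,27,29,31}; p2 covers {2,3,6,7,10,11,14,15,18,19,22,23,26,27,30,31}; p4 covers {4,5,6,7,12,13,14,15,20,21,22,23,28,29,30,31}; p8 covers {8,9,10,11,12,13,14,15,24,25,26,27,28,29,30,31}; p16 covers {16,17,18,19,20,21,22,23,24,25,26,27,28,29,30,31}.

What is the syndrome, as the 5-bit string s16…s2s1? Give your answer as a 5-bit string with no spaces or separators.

10000

s1 (pos 1,3,5,7,9,11,13,15,17,19,21,23,25,27,29,31): 0⊕0⊕1⊕0⊕1⊕1⊕1⊕1⊕1⊕0⊕0⊕1⊕1⊕0⊕0⊕0 = 0
s2 (pos 2,3,6,7,10,11,14,15,18,19,22,23,26,27,30,31): 0⊕0⊕0⊕0⊕1⊕1⊕1⊕1⊕0⊕0⊕1⊕1⊕1⊕0⊕1⊕0 = 0
s4 (pos 4,5,6,7,12,13,14,15,20,21,22,23,28,29,30,31): 1⊕1⊕0⊕0⊕0⊕1⊕1⊕1⊕1⊕0⊕1⊕1⊕1⊕0⊕1⊕0 = 0
s8 (pos 8,9,10,11,12,13,14,15,24,25,26,27,28,29,30,31): 1⊕1⊕1⊕1⊕0⊕1⊕1⊕1⊕1⊕1⊕1⊕0⊕1⊕0⊕1⊕0 = 0
s16 (pos 16,17,18,19,20,21,22,23,24,25,26,27,28,29,30,31): 0⊕1⊕0⊕0⊕1⊕0⊕1⊕1⊕1⊕1⊕1⊕0⊕1⊕0⊕1⊕0 = 1
Syndrome s16…s1 = 10000 → error at position 16.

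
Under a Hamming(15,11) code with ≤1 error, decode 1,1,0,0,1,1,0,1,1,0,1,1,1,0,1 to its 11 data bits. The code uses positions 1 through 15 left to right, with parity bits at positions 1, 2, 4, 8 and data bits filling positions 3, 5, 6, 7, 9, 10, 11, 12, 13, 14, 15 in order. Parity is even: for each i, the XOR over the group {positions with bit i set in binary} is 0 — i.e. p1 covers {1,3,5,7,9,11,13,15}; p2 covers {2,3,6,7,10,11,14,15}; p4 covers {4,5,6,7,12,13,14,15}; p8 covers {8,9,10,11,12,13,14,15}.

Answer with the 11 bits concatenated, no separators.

s1 (pos 1,3,5,7,9,11,13,15): 1⊕0⊕1⊕0⊕1⊕1⊕1⊕1 = 0
s2 (pos 2,3,6,7,10,11,14,15): 1⊕0⊕1⊕0⊕0⊕1⊕0⊕1 = 0
s4 (pos 4,5,6,7,12,13,14,15): 0⊕1⊕1⊕0⊕1⊕1⊕0⊕1 = 1
s8 (pos 8,9,10,11,12,13,14,15): 1⊕1⊕0⊕1⊕1⊕1⊕0⊕1 = 0
Syndrome s8…s1 = 0100 → error at position 4.
Flip position 4: 110011011011101 → 110111011011101
Read data bits from positions 3,5,6,7,9,10,11,12,13,14,15: 01101011101

01101011101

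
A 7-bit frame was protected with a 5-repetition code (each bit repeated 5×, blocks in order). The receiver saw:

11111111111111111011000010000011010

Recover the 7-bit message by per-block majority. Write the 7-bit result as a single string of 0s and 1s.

Block 1 (11111): 5 ones → 1
Block 2 (11111): 5 ones → 1
Block 3 (11111): 5 ones → 1
Block 4 (11011): 4 ones → 1
Block 5 (00001): 1 one → 0
Block 6 (00000): 0 ones → 0
Block 7 (11010): 3 ones → 1

1111001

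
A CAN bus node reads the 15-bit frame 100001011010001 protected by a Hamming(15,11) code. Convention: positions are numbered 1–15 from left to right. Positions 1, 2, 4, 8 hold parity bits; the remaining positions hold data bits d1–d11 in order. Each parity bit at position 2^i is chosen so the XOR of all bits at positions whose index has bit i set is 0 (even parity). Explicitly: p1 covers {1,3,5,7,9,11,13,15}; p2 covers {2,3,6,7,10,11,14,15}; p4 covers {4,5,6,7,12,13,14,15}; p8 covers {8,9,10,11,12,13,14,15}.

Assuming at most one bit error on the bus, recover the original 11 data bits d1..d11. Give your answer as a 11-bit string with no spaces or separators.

00101010001

s1 (pos 1,3,5,7,9,11,13,15): 1⊕0⊕0⊕0⊕1⊕1⊕0⊕1 = 0
s2 (pos 2,3,6,7,10,11,14,15): 0⊕0⊕1⊕0⊕0⊕1⊕0⊕1 = 1
s4 (pos 4,5,6,7,12,13,14,15): 0⊕0⊕1⊕0⊕0⊕0⊕0⊕1 = 0
s8 (pos 8,9,10,11,12,13,14,15): 1⊕1⊕0⊕1⊕0⊕0⊕0⊕1 = 0
Syndrome s8…s1 = 0010 → error at position 2.
Flip position 2: 100001011010001 → 110001011010001
Read data bits from positions 3,5,6,7,9,10,11,12,13,14,15: 00101010001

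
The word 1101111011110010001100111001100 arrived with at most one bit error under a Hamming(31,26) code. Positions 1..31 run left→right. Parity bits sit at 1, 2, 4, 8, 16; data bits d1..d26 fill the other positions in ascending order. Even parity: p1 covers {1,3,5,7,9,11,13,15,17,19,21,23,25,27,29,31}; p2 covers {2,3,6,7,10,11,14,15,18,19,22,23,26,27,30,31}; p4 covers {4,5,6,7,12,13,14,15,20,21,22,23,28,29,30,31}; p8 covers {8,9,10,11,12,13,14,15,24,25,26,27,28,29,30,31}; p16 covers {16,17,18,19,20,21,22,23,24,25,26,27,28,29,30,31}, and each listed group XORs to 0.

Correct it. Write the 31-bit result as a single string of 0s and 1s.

s1 (pos 1,3,5,7,9,11,13,15,17,19,21,23,25,27,29,31): 1⊕0⊕1⊕1⊕1⊕1⊕0⊕1⊕0⊕1⊕0⊕1⊕1⊕0⊕1⊕0 = 0
s2 (pos 2,3,6,7,10,11,14,15,18,19,22,23,26,27,30,31): 1⊕0⊕1⊕1⊕1⊕1⊕0⊕1⊕0⊕1⊕0⊕1⊕0⊕0⊕0⊕0 = 0
s4 (pos 4,5,6,7,12,13,14,15,20,21,22,23,28,29,30,31): 1⊕1⊕1⊕1⊕1⊕0⊕0⊕1⊕1⊕0⊕0⊕1⊕1⊕1⊕0⊕0 = 0
s8 (pos 8,9,10,11,12,13,14,15,24,25,26,27,28,29,30,31): 0⊕1⊕1⊕1⊕1⊕0⊕0⊕1⊕1⊕1⊕0⊕0⊕1⊕1⊕0⊕0 = 1
s16 (pos 16,17,18,19,20,21,22,23,24,25,26,27,28,29,30,31): 0⊕0⊕0⊕1⊕1⊕0⊕0⊕1⊕1⊕1⊕0⊕0⊕1⊕1⊕0⊕0 = 1
Syndrome s16…s1 = 11000 → error at position 24.
Flip position 24: 1101111011110010001100111001100 → 1101111011110010001100101001100

1101111011110010001100101001100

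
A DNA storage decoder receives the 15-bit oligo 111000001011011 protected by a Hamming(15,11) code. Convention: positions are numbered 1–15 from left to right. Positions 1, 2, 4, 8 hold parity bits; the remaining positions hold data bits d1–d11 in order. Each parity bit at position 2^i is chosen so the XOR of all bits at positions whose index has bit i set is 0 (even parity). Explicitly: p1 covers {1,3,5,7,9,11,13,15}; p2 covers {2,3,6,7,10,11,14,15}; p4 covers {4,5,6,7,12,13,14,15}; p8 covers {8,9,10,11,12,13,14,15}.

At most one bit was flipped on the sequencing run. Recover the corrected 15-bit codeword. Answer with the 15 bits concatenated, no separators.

s1 (pos 1,3,5,7,9,11,13,15): 1⊕1⊕0⊕0⊕1⊕1⊕0⊕1 = 1
s2 (pos 2,3,6,7,10,11,14,15): 1⊕1⊕0⊕0⊕0⊕1⊕1⊕1 = 1
s4 (pos 4,5,6,7,12,13,14,15): 0⊕0⊕0⊕0⊕1⊕0⊕1⊕1 = 1
s8 (pos 8,9,10,11,12,13,14,15): 0⊕1⊕0⊕1⊕1⊕0⊕1⊕1 = 1
Syndrome s8…s1 = 1111 → error at position 15.
Flip position 15: 111000001011011 → 111000001011010

111000001011010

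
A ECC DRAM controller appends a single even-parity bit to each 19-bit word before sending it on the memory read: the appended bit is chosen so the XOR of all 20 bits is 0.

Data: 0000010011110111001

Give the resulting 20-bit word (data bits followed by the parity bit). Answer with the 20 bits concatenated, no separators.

XOR of the 19 data bits: 0⊕0⊕0⊕0⊕0⊕1⊕0⊕0⊕1⊕1⊕1⊕1⊕0⊕1⊕1⊕1⊕0⊕0⊕1 = 1
Parity bit = 1 (so all 20 bits XOR to 0).

00000100111101110011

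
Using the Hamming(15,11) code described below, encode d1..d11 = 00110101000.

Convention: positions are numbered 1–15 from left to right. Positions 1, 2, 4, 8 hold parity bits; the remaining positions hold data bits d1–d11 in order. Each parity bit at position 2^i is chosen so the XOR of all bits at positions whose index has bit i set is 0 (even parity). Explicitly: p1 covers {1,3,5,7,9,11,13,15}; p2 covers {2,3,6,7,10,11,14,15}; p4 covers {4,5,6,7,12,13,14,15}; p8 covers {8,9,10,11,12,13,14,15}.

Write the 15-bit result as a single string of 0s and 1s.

Place data at non-parity positions: p1 p2 0 p4 0 1 1 p8 0 1 0 1 0 0 0
p1 (pos 1,3,5,7,9,11,13,15): XOR of data positions = 0⊕0⊕1⊕0⊕0⊕0⊕0 = 1
p2 (pos 2,3,6,7,10,11,14,15): XOR of data positions = 0⊕1⊕1⊕1⊕0⊕0⊕0 = 1
p4 (pos 4,5,6,7,12,13,14,15): XOR of data positions = 0⊕1⊕1⊕1⊕0⊕0⊕0 = 1
p8 (pos 8,9,10,11,12,13,14,15): XOR of data positions = 0⊕1⊕0⊕1⊕0⊕0⊕0 = 0
Codeword: 110101100101000

110101100101000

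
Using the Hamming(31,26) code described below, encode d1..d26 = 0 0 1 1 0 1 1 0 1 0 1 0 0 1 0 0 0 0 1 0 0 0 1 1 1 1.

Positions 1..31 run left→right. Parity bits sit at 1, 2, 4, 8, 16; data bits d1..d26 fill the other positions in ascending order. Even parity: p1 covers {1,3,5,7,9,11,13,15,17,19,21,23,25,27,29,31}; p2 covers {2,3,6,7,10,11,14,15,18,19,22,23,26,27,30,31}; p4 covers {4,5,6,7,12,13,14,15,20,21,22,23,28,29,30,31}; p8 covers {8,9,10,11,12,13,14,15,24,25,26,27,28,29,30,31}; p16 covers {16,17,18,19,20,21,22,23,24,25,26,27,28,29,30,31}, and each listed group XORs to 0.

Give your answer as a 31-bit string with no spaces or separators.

Place data at non-parity positions: p1 p2 0 p4 0 1 1 p8 0 1 1 0 1 0 1 p16 0 0 1 0 0 0 0 1 0 0 0 1 1 1 1
p1 (pos 1,3,5,7,9,11,13,15,17,19,21,23,25,27,29,31): XOR of data positions = 0⊕0⊕1⊕0⊕1⊕1⊕1⊕0⊕1⊕0⊕0⊕0⊕0⊕1⊕1 = 1
p2 (pos 2,3,6,7,10,11,14,15,18,19,22,23,26,27,30,31): XOR of data positions = 0⊕1⊕1⊕1⊕1⊕0⊕1⊕0⊕1⊕0⊕0⊕0⊕0⊕1⊕1 = 0
p4 (pos 4,5,6,7,12,13,14,15,20,21,22,23,28,29,30,31): XOR of data positions = 0⊕1⊕1⊕0⊕1⊕0⊕1⊕0⊕0⊕0⊕0⊕1⊕1⊕1⊕1 = 0
p8 (pos 8,9,10,11,12,13,14,15,24,25,26,27,28,29,30,31): XOR of data positions = 0⊕1⊕1⊕0⊕1⊕0⊕1⊕1⊕0⊕0⊕0⊕1⊕1⊕1⊕1 = 1
p16 (pos 16,17,18,19,20,21,22,23,24,25,26,27,28,29,30,31): XOR of data positions = 0⊕0⊕1⊕0⊕0⊕0⊕0⊕1⊕0⊕0⊕0⊕1⊕1⊕1⊕1 = 0
Codeword: 1000011101101010001000010001111

1000011101101010001000010001111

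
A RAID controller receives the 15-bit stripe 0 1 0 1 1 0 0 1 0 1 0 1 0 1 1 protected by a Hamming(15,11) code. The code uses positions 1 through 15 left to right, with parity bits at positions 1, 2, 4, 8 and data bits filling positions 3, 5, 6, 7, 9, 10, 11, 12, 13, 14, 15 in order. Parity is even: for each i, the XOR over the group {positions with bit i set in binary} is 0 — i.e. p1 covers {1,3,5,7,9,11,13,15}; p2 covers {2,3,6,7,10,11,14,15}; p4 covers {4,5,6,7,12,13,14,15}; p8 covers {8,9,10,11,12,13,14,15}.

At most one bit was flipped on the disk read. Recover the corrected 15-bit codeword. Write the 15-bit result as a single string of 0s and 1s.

010110010100011

s1 (pos 1,3,5,7,9,11,13,15): 0⊕0⊕1⊕0⊕0⊕0⊕0⊕1 = 0
s2 (pos 2,3,6,7,10,11,14,15): 1⊕0⊕0⊕0⊕1⊕0⊕1⊕1 = 0
s4 (pos 4,5,6,7,12,13,14,15): 1⊕1⊕0⊕0⊕1⊕0⊕1⊕1 = 1
s8 (pos 8,9,10,11,12,13,14,15): 1⊕0⊕1⊕0⊕1⊕0⊕1⊕1 = 1
Syndrome s8…s1 = 1100 → error at position 12.
Flip position 12: 010110010101011 → 010110010100011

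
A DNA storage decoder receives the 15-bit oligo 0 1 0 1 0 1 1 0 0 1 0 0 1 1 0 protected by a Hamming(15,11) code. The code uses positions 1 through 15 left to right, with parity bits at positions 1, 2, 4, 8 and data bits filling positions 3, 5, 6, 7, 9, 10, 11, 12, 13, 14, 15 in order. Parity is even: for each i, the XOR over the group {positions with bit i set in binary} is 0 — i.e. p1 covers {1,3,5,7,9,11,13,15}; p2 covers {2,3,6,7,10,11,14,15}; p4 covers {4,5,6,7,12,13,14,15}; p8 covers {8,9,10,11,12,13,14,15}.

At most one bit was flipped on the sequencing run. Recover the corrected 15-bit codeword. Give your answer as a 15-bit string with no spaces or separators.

010101100100100

s1 (pos 1,3,5,7,9,11,13,15): 0⊕0⊕0⊕1⊕0⊕0⊕1⊕0 = 0
s2 (pos 2,3,6,7,10,11,14,15): 1⊕0⊕1⊕1⊕1⊕0⊕1⊕0 = 1
s4 (pos 4,5,6,7,12,13,14,15): 1⊕0⊕1⊕1⊕0⊕1⊕1⊕0 = 1
s8 (pos 8,9,10,11,12,13,14,15): 0⊕0⊕1⊕0⊕0⊕1⊕1⊕0 = 1
Syndrome s8…s1 = 1110 → error at position 14.
Flip position 14: 010101100100110 → 010101100100100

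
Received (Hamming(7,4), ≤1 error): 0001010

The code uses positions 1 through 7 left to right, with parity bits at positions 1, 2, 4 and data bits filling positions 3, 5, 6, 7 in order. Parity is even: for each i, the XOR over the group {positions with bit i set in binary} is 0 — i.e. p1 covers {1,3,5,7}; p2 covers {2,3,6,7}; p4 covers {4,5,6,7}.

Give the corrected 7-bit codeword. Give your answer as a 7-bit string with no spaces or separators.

s1 (pos 1,3,5,7): 0⊕0⊕0⊕0 = 0
s2 (pos 2,3,6,7): 0⊕0⊕1⊕0 = 1
s4 (pos 4,5,6,7): 1⊕0⊕1⊕0 = 0
Syndrome s4…s1 = 010 → error at position 2.
Flip position 2: 0001010 → 0101010

0101010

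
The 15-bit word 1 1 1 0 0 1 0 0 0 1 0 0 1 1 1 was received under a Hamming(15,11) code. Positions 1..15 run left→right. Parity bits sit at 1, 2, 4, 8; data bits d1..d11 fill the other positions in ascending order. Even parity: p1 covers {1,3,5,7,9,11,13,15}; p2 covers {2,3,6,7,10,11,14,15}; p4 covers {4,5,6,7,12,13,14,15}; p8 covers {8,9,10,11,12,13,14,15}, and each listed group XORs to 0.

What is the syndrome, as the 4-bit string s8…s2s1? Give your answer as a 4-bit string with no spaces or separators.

0000

s1 (pos 1,3,5,7,9,11,13,15): 1⊕1⊕0⊕0⊕0⊕0⊕1⊕1 = 0
s2 (pos 2,3,6,7,10,11,14,15): 1⊕1⊕1⊕0⊕1⊕0⊕1⊕1 = 0
s4 (pos 4,5,6,7,12,13,14,15): 0⊕0⊕1⊕0⊕0⊕1⊕1⊕1 = 0
s8 (pos 8,9,10,11,12,13,14,15): 0⊕0⊕1⊕0⊕0⊕1⊕1⊕1 = 0
Syndrome s8…s1 = 0000 → no error.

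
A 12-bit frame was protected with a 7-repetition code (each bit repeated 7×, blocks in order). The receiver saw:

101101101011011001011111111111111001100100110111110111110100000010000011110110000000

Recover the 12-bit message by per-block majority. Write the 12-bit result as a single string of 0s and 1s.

Block 1 (1011011): 5 ones → 1
Block 2 (0101101): 4 ones → 1
Block 3 (1001011): 4 ones → 1
Block 4 (1111111): 7 ones → 1
Block 5 (1111100): 5 ones → 1
Block 6 (1100100): 3 ones → 0
Block 7 (1101111): 6 ones → 1
Block 8 (1011111): 6 ones → 1
Block 9 (0100000): 1 one → 0
Block 10 (0100000): 1 one → 0
Block 11 (1111011): 6 ones → 1
Block 12 (0000000): 0 ones → 0

111110110010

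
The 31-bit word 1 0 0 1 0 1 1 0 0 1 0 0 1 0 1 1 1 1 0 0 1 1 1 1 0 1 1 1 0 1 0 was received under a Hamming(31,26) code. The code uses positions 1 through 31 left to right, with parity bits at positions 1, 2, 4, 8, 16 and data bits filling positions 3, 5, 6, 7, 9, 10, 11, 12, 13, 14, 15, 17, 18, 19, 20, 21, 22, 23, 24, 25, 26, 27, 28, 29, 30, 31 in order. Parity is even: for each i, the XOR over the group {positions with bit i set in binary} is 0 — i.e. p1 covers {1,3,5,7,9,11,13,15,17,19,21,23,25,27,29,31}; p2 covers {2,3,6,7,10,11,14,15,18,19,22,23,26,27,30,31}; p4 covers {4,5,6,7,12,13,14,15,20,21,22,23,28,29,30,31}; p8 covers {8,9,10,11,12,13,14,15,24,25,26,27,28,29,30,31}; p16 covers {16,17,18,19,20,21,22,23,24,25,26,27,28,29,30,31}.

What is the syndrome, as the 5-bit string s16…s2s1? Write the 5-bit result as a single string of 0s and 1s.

10000

s1 (pos 1,3,5,7,9,11,13,15,17,19,21,23,25,27,29,31): 1⊕0⊕0⊕1⊕0⊕0⊕1⊕1⊕1⊕0⊕1⊕1⊕0⊕1⊕0⊕0 = 0
s2 (pos 2,3,6,7,10,11,14,15,18,19,22,23,26,27,30,31): 0⊕0⊕1⊕1⊕1⊕0⊕0⊕1⊕1⊕0⊕1⊕1⊕1⊕1⊕1⊕0 = 0
s4 (pos 4,5,6,7,12,13,14,15,20,21,22,23,28,29,30,31): 1⊕0⊕1⊕1⊕0⊕1⊕0⊕1⊕0⊕1⊕1⊕1⊕1⊕0⊕1⊕0 = 0
s8 (pos 8,9,10,11,12,13,14,15,24,25,26,27,28,29,30,31): 0⊕0⊕1⊕0⊕0⊕1⊕0⊕1⊕1⊕0⊕1⊕1⊕1⊕0⊕1⊕0 = 0
s16 (pos 16,17,18,19,20,21,22,23,24,25,26,27,28,29,30,31): 1⊕1⊕1⊕0⊕0⊕1⊕1⊕1⊕1⊕0⊕1⊕1⊕1⊕0⊕1⊕0 = 1
Syndrome s16…s1 = 10000 → error at position 16.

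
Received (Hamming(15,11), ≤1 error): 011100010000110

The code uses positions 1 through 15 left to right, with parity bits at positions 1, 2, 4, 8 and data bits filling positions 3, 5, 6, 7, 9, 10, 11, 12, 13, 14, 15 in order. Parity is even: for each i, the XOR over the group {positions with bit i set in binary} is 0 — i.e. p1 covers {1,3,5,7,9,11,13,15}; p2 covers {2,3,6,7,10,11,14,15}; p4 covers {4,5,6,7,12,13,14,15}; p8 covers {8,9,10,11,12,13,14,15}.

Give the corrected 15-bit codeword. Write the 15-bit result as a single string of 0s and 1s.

011100010000100

s1 (pos 1,3,5,7,9,11,13,15): 0⊕1⊕0⊕0⊕0⊕0⊕1⊕0 = 0
s2 (pos 2,3,6,7,10,11,14,15): 1⊕1⊕0⊕0⊕0⊕0⊕1⊕0 = 1
s4 (pos 4,5,6,7,12,13,14,15): 1⊕0⊕0⊕0⊕0⊕1⊕1⊕0 = 1
s8 (pos 8,9,10,11,12,13,14,15): 1⊕0⊕0⊕0⊕0⊕1⊕1⊕0 = 1
Syndrome s8…s1 = 1110 → error at position 14.
Flip position 14: 011100010000110 → 011100010000100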